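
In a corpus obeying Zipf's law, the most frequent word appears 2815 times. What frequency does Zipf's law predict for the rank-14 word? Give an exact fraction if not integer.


Zipf's law: freq(rank) = f1 / rank
f1 = 2815, rank = 14
freq = 2815 / 14
GCD(2815, 14) = 1
Simplified: 2815/14

2815/14


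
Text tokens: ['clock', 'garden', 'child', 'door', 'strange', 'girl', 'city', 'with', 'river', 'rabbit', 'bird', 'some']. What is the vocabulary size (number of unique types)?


Listing all tokens and tracking unique types:
  Token 1: 'clock' -> NEW (unique so far: 1)
  Token 2: 'garden' -> NEW (unique so far: 2)
  Token 3: 'child' -> NEW (unique so far: 3)
  Token 4: 'door' -> NEW (unique so far: 4)
  Token 5: 'strange' -> NEW (unique so far: 5)
  Token 6: 'girl' -> NEW (unique so far: 6)
  Token 7: 'city' -> NEW (unique so far: 7)
  Token 8: 'with' -> NEW (unique so far: 8)
  Token 9: 'river' -> NEW (unique so far: 9)
  Token 10: 'rabbit' -> NEW (unique so far: 10)
  Token 11: 'bird' -> NEW (unique so far: 11)
  Token 12: 'some' -> NEW (unique so far: 12)
Unique types: ('bird', 'child', 'city', 'clock', 'door', 'garden', 'girl', 'rabbit', 'river', 'some', 'strange', 'with')
Vocabulary size: 12

12


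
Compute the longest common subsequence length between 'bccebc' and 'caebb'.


DP table for LCS of 'bccebc' and 'caebb':
       c  a  e  b  b
    0  0  0  0  0  0
  b 0  0  0  0  1  1
  c 0  1  1  1  1  1
  c 0  1  1  1  1  1
  e 0  1  1  2  2  2
  b 0  1  1  2  3  3
  c 0  1  1  2  3  3
LCS: 'ceb'
LCS length = 3

3


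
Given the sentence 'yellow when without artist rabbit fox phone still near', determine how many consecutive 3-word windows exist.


Word trigrams from [9] words:
  Trigram 1: (yellow when without)
  Trigram 2: (when without artist)
  Trigram 3: (without artist rabbit)
  Trigram 4: (artist rabbit fox)
  Trigram 5: (rabbit fox phone)
  Trigram 6: (fox phone still)
  Trigram 7: (phone still near)
Total word trigrams: 9 - 2 = 7

7


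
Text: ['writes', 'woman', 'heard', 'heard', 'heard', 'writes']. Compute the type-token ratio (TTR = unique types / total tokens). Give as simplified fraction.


Tokens: 6
Unique types: ('heard', 'woman', 'writes') = 3
TTR = 3/6
Simplify: divide both by 3 -> 1/2
TTR = 1/2

1/2


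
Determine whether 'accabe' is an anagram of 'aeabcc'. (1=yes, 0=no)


Sort characters of 'accabe': 'aabcce'
Sort characters of 'aeabcc': 'aabcce'
Sorted forms match -> they ARE anagrams
Result: 1

1


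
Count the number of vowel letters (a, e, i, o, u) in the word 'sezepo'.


Scanning each character of 'sezepo':
  Position 1: 's' -> consonant (running count: 0)
  Position 2: 'e' -> vowel (running count: 1)
  Position 3: 'z' -> consonant (running count: 1)
  Position 4: 'e' -> vowel (running count: 2)
  Position 5: 'p' -> consonant (running count: 2)
  Position 6: 'o' -> vowel (running count: 3)
Total vowels: 3

3


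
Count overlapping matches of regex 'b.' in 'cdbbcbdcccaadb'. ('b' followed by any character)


Pattern: b. means 'b' followed by any character.
Scanning 'cdbbcbdcccaadb' position-by-position:
  Pos 0: window 'cd' -> no
  Pos 1: window 'db' -> no
  Pos 2: window 'bb' -> MATCH
  Pos 3: window 'bc' -> MATCH
  Pos 4: window 'cb' -> no
  Pos 5: window 'bd' -> MATCH
  Pos 6: window 'dc' -> no
  Pos 7: window 'cc' -> no
  Pos 8: window 'cc' -> no
  Pos 9: window 'ca' -> no
  Pos 10: window 'aa' -> no
  Pos 11: window 'ad' -> no
  Pos 12: window 'db' -> no
  Pos 13: window 'b' -> no
Total matches: 3

3


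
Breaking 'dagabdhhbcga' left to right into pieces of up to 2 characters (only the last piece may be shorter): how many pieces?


'dagabdhhbcga' has 12 characters.
Chunking with max size 2:
  Chunk 1: 'da' (positions 0-1)
  Chunk 2: 'ga' (positions 2-3)
  Chunk 3: 'bd' (positions 4-5)
  Chunk 4: 'hh' (positions 6-7)
  Chunk 5: 'bc' (positions 8-9)
  Chunk 6: 'ga' (positions 10-11)
Total chunks: ceil(12 / 2) = 6

6


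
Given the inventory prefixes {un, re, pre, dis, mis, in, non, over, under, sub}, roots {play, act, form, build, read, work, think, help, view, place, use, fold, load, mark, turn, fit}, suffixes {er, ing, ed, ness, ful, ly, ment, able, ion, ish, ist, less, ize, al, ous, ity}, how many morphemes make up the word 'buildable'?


Segmenting 'buildable' against the inventory:
  'build' -> root (morpheme 1)
  'able' -> suffix (morpheme 2)
Total morphemes: 2

2


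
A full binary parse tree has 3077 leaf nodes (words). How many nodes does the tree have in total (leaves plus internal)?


Leaf nodes (terminals): 3077
Internal nodes = n - 1 = 3077 - 1 = 3076
Total = leaves + internal = 3077 + 3076 = 6153

6153


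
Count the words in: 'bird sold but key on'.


Counting words by splitting on spaces:
  Word 1: 'bird'
  Word 2: 'sold'
  Word 3: 'but'
  Word 4: 'key'
  Word 5: 'on'
Total words: 5

5


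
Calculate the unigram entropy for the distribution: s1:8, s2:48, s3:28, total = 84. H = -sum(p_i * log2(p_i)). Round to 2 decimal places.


Computing entropy H = -sum(p_i * log2(p_i)):
  s1: p = 8/84 = 0.0952, -p*log2(p) = 0.3231
  s2: p = 48/84 = 0.5714, -p*log2(p) = 0.4613
  s3: p = 28/84 = 0.3333, -p*log2(p) = 0.5283
H = sum of terms = 1.3127
Rounded to 2 decimals: 1.31

1.31


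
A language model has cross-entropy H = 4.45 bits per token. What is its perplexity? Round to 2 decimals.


Perplexity formula: PP = 2^H
H = 4.45
PP = 2^4.45
Decompose: 2^4.45 = 2^4 * 2^0.45
2^4 = 16, 2^0.45 ~ 1.3660403
PP ~ 16 * 1.3660403 = 21.8566448
Rounded to 2 decimals: 21.86

21.86


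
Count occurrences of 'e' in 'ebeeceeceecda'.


Scanning 'ebeeceeceecda' for 'e':
  Position 0: 'e' -> MATCH (count: 1)
  Position 2: 'e' -> MATCH (count: 2)
  Position 3: 'e' -> MATCH (count: 3)
  Position 5: 'e' -> MATCH (count: 4)
  Position 6: 'e' -> MATCH (count: 5)
  Position 8: 'e' -> MATCH (count: 6)
  Position 9: 'e' -> MATCH (count: 7)
Total occurrences of 'e': 7

7


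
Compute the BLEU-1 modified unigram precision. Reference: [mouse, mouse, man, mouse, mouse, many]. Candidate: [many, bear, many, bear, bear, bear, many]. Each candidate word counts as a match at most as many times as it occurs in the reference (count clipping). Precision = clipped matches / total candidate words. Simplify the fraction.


Reference word counts: {'man': 1, 'many': 1, 'mouse': 4}
Checking each candidate word (with clipping):
  'many' -> in reference (ref count 1, used 1/1) -> match (matches: 1)
  'bear' -> not in reference -> no match (matches: 1)
  'many' -> ref count 1 already used up (1/1) -> clipped, no match (matches: 1)
  'bear' -> not in reference -> no match (matches: 1)
  'bear' -> not in reference -> no match (matches: 1)
  'bear' -> not in reference -> no match (matches: 1)
  'many' -> ref count 1 already used up (1/1) -> clipped, no match (matches: 1)
Clipped matches: 1, Candidate length: 7
Precision = 1/7

1/7


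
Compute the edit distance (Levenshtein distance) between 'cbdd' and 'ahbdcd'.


Building DP table for s1='cbdd' (len 4) and s2='ahbdcd' (len 6):
       a  h  b  d  c  d
    0  1  2  3  4  5  6
  c 1  1  2  3  4  4  5
  b 2  2  2  2  3  4  5
  d 3  3  3  3  2  3  4
  d 4  4  4  4  3  3  3
Edit distance = dp[4][6] = 3

3


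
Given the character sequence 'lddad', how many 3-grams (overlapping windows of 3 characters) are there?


String 'lddad' has length L = 5.
Number of overlapping n-grams = L - n + 1
Substituting: 5 - 3 + 1 = 3

3


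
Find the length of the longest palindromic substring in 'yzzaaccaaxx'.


Scanning 'yzzaaccaaxx' for palindromic substrings.
Substring at positions 3-8: 'aaccaa'.
Check: reverse('aaccaa') = 'aaccaa' -> palindrome confirmed.
Neighbouring characters ('z' / 'x') break symmetry, so it cannot extend further.
No longer palindromic substring exists; longest length = 6

6


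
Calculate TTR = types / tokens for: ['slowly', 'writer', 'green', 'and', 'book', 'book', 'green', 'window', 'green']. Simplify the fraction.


Tokens: 9
Unique types: ('and', 'book', 'green', 'slowly', 'window', 'writer') = 6
TTR = 6/9
Simplify: divide both by 3 -> 2/3
TTR = 2/3

2/3


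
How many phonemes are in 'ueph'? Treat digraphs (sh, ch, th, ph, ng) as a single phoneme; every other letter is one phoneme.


Parsing 'ueph' greedily, digraphs first:
  'u' -> vowel phoneme (phonemes so far: 1)
  'e' -> vowel phoneme (phonemes so far: 2)
  'ph' -> digraph (1 consonant phoneme) (phonemes so far: 3)
Total phonemes: 3

3


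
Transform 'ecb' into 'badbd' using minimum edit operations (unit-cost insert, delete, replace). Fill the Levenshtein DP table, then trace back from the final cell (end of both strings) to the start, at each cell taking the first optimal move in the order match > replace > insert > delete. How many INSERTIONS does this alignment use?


Edit distance = 4. Backtracking from cell (3, 5) with preference match > replace > insert > delete,
then listing the resulting alignment 'ecb' -> 'badbd' left to right:
  Step 1: insert 'b' [insertion #1]
  Step 2: replace e->a
  Step 3: replace c->d
  Step 4: keep 'b'
  Step 5: insert 'd' [insertion #2]
Total insertions: 2

2


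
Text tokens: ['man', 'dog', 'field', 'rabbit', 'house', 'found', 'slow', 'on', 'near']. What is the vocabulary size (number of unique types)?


Listing all tokens and tracking unique types:
  Token 1: 'man' -> NEW (unique so far: 1)
  Token 2: 'dog' -> NEW (unique so far: 2)
  Token 3: 'field' -> NEW (unique so far: 3)
  Token 4: 'rabbit' -> NEW (unique so far: 4)
  Token 5: 'house' -> NEW (unique so far: 5)
  Token 6: 'found' -> NEW (unique so far: 6)
  Token 7: 'slow' -> NEW (unique so far: 7)
  Token 8: 'on' -> NEW (unique so far: 8)
  Token 9: 'near' -> NEW (unique so far: 9)
Unique types: ('dog', 'field', 'found', 'house', 'man', 'near', 'on', 'rabbit', 'slow')
Vocabulary size: 9

9


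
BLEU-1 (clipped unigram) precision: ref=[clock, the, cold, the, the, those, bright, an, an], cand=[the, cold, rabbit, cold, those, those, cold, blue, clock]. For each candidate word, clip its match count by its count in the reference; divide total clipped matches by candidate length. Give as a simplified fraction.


Reference word counts: {'an': 2, 'bright': 1, 'clock': 1, 'cold': 1, 'the': 3, 'those': 1}
Checking each candidate word (with clipping):
  'the' -> in reference (ref count 3, used 1/3) -> match (matches: 1)
  'cold' -> in reference (ref count 1, used 1/1) -> match (matches: 2)
  'rabbit' -> not in reference -> no match (matches: 2)
  'cold' -> ref count 1 already used up (1/1) -> clipped, no match (matches: 2)
  'those' -> in reference (ref count 1, used 1/1) -> match (matches: 3)
  'those' -> ref count 1 already used up (1/1) -> clipped, no match (matches: 3)
  'cold' -> ref count 1 already used up (1/1) -> clipped, no match (matches: 3)
  'blue' -> not in reference -> no match (matches: 3)
  'clock' -> in reference (ref count 1, used 1/1) -> match (matches: 4)
Clipped matches: 4, Candidate length: 9
Precision = 4/9

4/9


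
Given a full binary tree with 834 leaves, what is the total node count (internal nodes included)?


Leaf nodes (terminals): 834
Internal nodes = n - 1 = 834 - 1 = 833
Total = leaves + internal = 834 + 833 = 1667

1667


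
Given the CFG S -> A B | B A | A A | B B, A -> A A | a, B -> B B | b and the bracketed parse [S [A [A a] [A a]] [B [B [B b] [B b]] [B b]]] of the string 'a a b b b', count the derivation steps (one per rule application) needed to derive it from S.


Every bracketed nonterminal node [X ...] in the tree is produced by exactly one rule application.
Reading the tree off as a leftmost derivation:
  Step 1: S  =>  A B   (applied S -> A B)
  Step 2: A B  =>  A A B   (applied A -> A A)
  Step 3: A A B  =>  a A B   (applied A -> a)
  Step 4: a A B  =>  a a B   (applied A -> a)
  Step 5: a a B  =>  a a B B   (applied B -> B B)
  Step 6: a a B B  =>  a a B B B   (applied B -> B B)
  Step 7: a a B B B  =>  a a b B B   (applied B -> b)
  Step 8: a a b B B  =>  a a b b B   (applied B -> b)
  Step 9: a a b b B  =>  a a b b b   (applied B -> b)
Final yield: a a b b b
Total rewrite steps: 9

9


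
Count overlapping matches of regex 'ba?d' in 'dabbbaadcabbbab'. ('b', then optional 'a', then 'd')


Pattern: ba?d means 'b', then optional 'a', then 'd'.
Scanning 'dabbbaadcabbbab' position-by-position:
  Pos 0: window 'dab' -> no
  Pos 1: window 'abb' -> no
  Pos 2: window 'bbb' -> no
  Pos 3: window 'bba' -> no
  Pos 4: window 'baa' -> no
  Pos 5: window 'aad' -> no
  Pos 6: window 'adc' -> no
  Pos 7: window 'dca' -> no
  Pos 8: window 'cab' -> no
  Pos 9: window 'abb' -> no
  Pos 10: window 'bbb' -> no
  Pos 11: window 'bba' -> no
  Pos 12: window 'bab' -> no
  Pos 13: window 'ab' -> no
  Pos 14: window 'b' -> no
Total matches: 0

0


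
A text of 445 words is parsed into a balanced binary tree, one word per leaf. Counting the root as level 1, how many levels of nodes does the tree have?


In a balanced binary tree with n leaves the deepest leaf is ceil(log2(n)) edges below the root,
so counting node levels inclusive of root and leaves gives ceil(log2(n)) + 1 levels.
log2(445) = 8.7977
ceil(8.7977) = 9
levels = 9 + 1 = 10

10


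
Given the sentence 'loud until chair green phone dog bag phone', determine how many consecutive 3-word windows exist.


Word trigrams from [8] words:
  Trigram 1: (loud until chair)
  Trigram 2: (until chair green)
  Trigram 3: (chair green phone)
  Trigram 4: (green phone dog)
  Trigram 5: (phone dog bag)
  Trigram 6: (dog bag phone)
Total word trigrams: 8 - 2 = 6

6


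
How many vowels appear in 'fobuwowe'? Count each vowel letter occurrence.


Scanning each character of 'fobuwowe':
  Position 1: 'f' -> consonant (running count: 0)
  Position 2: 'o' -> vowel (running count: 1)
  Position 3: 'b' -> consonant (running count: 1)
  Position 4: 'u' -> vowel (running count: 2)
  Position 5: 'w' -> consonant (running count: 2)
  Position 6: 'o' -> vowel (running count: 3)
  Position 7: 'w' -> consonant (running count: 3)
  Position 8: 'e' -> vowel (running count: 4)
Total vowels: 4

4


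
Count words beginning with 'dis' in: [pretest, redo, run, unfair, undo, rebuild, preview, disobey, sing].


Checking each word for prefix 'dis':
  'pretest' -> no (count: 0)
  'redo' -> no (count: 0)
  'run' -> no (count: 0)
  'unfair' -> no (count: 0)
  'undo' -> no (count: 0)
  'rebuild' -> no (count: 0)
  'preview' -> no (count: 0)
  'disobey' -> YES, starts with 'dis' (count: 1)
  'sing' -> no (count: 1)
Total with prefix 'dis': 1

1


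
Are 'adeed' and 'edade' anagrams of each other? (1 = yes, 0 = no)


Sort characters of 'adeed': 'addee'
Sort characters of 'edade': 'addee'
Sorted forms match -> they ARE anagrams
Result: 1

1


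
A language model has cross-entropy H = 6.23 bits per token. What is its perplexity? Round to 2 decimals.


Perplexity formula: PP = 2^H
H = 6.23
PP = 2^6.23
Decompose: 2^6.23 = 2^6 * 2^0.23
2^6 = 64, 2^0.23 ~ 1.1728349
PP ~ 64 * 1.1728349 = 75.0614336
Rounded to 2 decimals: 75.06

75.06


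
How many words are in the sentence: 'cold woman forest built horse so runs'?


Counting words by splitting on spaces:
  Word 1: 'cold'
  Word 2: 'woman'
  Word 3: 'forest'
  Word 4: 'built'
  Word 5: 'horse'
  Word 6: 'so'
  Word 7: 'runs'
Total words: 7

7


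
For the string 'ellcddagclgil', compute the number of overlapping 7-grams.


String 'ellcddagclgil' has length L = 13.
Number of overlapping n-grams = L - n + 1
Substituting: 13 - 7 + 1 = 7

7


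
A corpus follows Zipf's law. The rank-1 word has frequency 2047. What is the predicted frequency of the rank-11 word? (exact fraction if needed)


Zipf's law: freq(rank) = f1 / rank
f1 = 2047, rank = 11
freq = 2047 / 11
GCD(2047, 11) = 1
Simplified: 2047/11

2047/11


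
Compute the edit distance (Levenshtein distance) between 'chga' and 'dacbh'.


Building DP table for s1='chga' (len 4) and s2='dacbh' (len 5):
       d  a  c  b  h
    0  1  2  3  4  5
  c 1  1  2  2  3  4
  h 2  2  2  3  3  3
  g 3  3  3  3  4  4
  a 4  4  3  4  4  5
Edit distance = dp[4][5] = 5

5


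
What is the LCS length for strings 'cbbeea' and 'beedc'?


DP table for LCS of 'cbbeea' and 'beedc':
       b  e  e  d  c
    0  0  0  0  0  0
  c 0  0  0  0  0  1
  b 0  1  1  1  1  1
  b 0  1  1  1  1  1
  e 0  1  2  2  2  2
  e 0  1  2  3  3  3
  a 0  1  2  3  3  3
LCS: 'bee'
LCS length = 3

3


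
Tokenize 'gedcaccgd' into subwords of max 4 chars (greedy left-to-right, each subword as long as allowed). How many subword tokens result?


'gedcaccgd' has 9 characters.
Chunking with max size 4:
  Chunk 1: 'gedc' (positions 0-3)
  Chunk 2: 'accg' (positions 4-7)
  Chunk 3: 'd' (positions 8-8)
Total chunks: ceil(9 / 4) = 3

3


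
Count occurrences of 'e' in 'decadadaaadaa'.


Scanning 'decadadaaadaa' for 'e':
  Position 1: 'e' -> MATCH (count: 1)
Total occurrences of 'e': 1

1


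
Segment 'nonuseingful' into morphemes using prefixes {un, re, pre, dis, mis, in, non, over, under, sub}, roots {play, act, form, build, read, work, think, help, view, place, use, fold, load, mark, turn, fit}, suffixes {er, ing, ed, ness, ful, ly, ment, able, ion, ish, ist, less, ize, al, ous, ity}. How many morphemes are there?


Segmenting 'nonuseingful' against the inventory:
  'non' -> prefix (morpheme 1)
  'use' -> root (morpheme 2)
  'ing' -> suffix (morpheme 3)
  'ful' -> suffix (morpheme 4)
Total morphemes: 4

4


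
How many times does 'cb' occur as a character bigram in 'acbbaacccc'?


Scanning 'acbbaacccc' for bigram 'cb':
  Position 0: 'ac' -> no
  Position 1: 'cb' -> MATCH
  Position 2: 'bb' -> no
  Position 3: 'ba' -> no
  Position 4: 'aa' -> no
  Position 5: 'ac' -> no
  Position 6: 'cc' -> no
  Position 7: 'cc' -> no
  Position 8: 'cc' -> no
Total matches: 1

1


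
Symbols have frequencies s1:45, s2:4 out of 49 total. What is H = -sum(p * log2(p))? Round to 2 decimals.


Computing entropy H = -sum(p_i * log2(p_i)):
  s1: p = 45/49 = 0.9184, -p*log2(p) = 0.1128
  s2: p = 4/49 = 0.0816, -p*log2(p) = 0.2951
H = sum of terms = 0.4079
Rounded to 2 decimals: 0.41

0.41


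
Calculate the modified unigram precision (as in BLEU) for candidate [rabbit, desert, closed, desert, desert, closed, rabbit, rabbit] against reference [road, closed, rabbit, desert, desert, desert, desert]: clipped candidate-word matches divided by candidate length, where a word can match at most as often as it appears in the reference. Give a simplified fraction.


Reference word counts: {'closed': 1, 'desert': 4, 'rabbit': 1, 'road': 1}
Checking each candidate word (with clipping):
  'rabbit' -> in reference (ref count 1, used 1/1) -> match (matches: 1)
  'desert' -> in reference (ref count 4, used 1/4) -> match (matches: 2)
  'closed' -> in reference (ref count 1, used 1/1) -> match (matches: 3)
  'desert' -> in reference (ref count 4, used 2/4) -> match (matches: 4)
  'desert' -> in reference (ref count 4, used 3/4) -> match (matches: 5)
  'closed' -> ref count 1 already used up (1/1) -> clipped, no match (matches: 5)
  'rabbit' -> ref count 1 already used up (1/1) -> clipped, no match (matches: 5)
  'rabbit' -> ref count 1 already used up (1/1) -> clipped, no match (matches: 5)
Clipped matches: 5, Candidate length: 8
Precision = 5/8

5/8


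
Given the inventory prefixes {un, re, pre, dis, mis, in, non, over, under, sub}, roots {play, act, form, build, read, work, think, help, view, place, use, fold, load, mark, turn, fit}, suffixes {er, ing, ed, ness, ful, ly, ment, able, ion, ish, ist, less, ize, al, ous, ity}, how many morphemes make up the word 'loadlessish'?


Segmenting 'loadlessish' against the inventory:
  'load' -> root (morpheme 1)
  'less' -> suffix (morpheme 2)
  'ish' -> suffix (morpheme 3)
Total morphemes: 3

3


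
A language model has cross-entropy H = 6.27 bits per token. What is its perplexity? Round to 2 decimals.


Perplexity formula: PP = 2^H
H = 6.27
PP = 2^6.27
Decompose: 2^6.27 = 2^6 * 2^0.27
2^6 = 64, 2^0.27 ~ 1.2058078
PP ~ 64 * 1.2058078 = 77.1716992
Rounded to 2 decimals: 77.17

77.17


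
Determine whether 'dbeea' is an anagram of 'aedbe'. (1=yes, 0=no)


Sort characters of 'dbeea': 'abdee'
Sort characters of 'aedbe': 'abdee'
Sorted forms match -> they ARE anagrams
Result: 1

1


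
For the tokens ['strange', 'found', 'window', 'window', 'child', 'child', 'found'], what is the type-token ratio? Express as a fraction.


Tokens: 7
Unique types: ('child', 'found', 'strange', 'window') = 4
TTR = 4/7
Already in lowest terms.

4/7


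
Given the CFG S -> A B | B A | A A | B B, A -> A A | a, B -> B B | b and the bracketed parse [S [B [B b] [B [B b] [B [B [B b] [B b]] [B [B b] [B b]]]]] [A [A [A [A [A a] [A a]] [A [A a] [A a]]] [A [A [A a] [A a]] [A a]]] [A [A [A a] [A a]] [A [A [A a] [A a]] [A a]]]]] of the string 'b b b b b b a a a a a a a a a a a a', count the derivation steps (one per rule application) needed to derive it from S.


Every bracketed nonterminal node [X ...] in the tree is produced by exactly one rule application.
Reading the tree off as a leftmost derivation:
  Step 1: S  =>  B A   (applied S -> B A)
  Step 2: B A  =>  B B A   (applied B -> B B)
  Step 3: B B A  =>  b B A   (applied B -> b)
  Step 4: b B A  =>  b B B A   (applied B -> B B)
  Step 5: b B B A  =>  b b B A   (applied B -> b)
  Step 6: b b B A  =>  b b B B A   (applied B -> B B)
  Step 7: b b B B A  =>  b b B B B A   (applied B -> B B)
  Step 8: b b B B B A  =>  b b b B B A   (applied B -> b)
  Step 9: b b b B B A  =>  b b b b B A   (applied B -> b)
  Step 10: b b b b B A  =>  b b b b B B A   (applied B -> B B)
  Step 11: b b b b B B A  =>  b b b b b B A   (applied B -> b)
  Step 12: b b b b b B A  =>  b b b b b b A   (applied B -> b)
  Step 13: b b b b b b A  =>  b b b b b b A A   (applied A -> A A)
  Step 14: b b b b b b A A  =>  b b b b b b A A A   (applied A -> A A)
  Step 15: b b b b b b A A A  =>  b b b b b b A A A A   (applied A -> A A)
  Step 16: b b b b b b A A A A  =>  b b b b b b A A A A A   (applied A -> A A)
  Step 17: b b b b b b A A A A A  =>  b b b b b b a A A A A   (applied A -> a)
  Step 18: b b b b b b a A A A A  =>  b b b b b b a a A A A   (applied A -> a)
  Step 19: b b b b b b a a A A A  =>  b b b b b b a a A A A A   (applied A -> A A)
  Step 20: b b b b b b a a A A A A  =>  b b b b b b a a a A A A   (applied A -> a)
  Step 21: b b b b b b a a a A A A  =>  b b b b b b a a a a A A   (applied A -> a)
  Step 22: b b b b b b a a a a A A  =>  b b b b b b a a a a A A A   (applied A -> A A)
  Step 23: b b b b b b a a a a A A A  =>  b b b b b b a a a a A A A A   (applied A -> A A)
  Step 24: b b b b b b a a a a A A A A  =>  b b b b b b a a a a a A A A   (applied A -> a)
  Step 25: b b b b b b a a a a a A A A  =>  b b b b b b a a a a a a A A   (applied A -> a)
  Step 26: b b b b b b a a a a a a A A  =>  b b b b b b a a a a a a a A   (applied A -> a)
  Step 27: b b b b b b a a a a a a a A  =>  b b b b b b a a a a a a a A A   (applied A -> A A)
  Step 28: b b b b b b a a a a a a a A A  =>  b b b b b b a a a a a a a A A A   (applied A -> A A)
  Step 29: b b b b b b a a a a a a a A A A  =>  b b b b b b a a a a a a a a A A   (applied A -> a)
  Step 30: b b b b b b a a a a a a a a A A  =>  b b b b b b a a a a a a a a a A   (applied A -> a)
  Step 31: b b b b b b a a a a a a a a a A  =>  b b b b b b a a a a a a a a a A A   (applied A -> A A)
  Step 32: b b b b b b a a a a a a a a a A A  =>  b b b b b b a a a a a a a a a A A A   (applied A -> A A)
  Step 33: b b b b b b a a a a a a a a a A A A  =>  b b b b b b a a a a a a a a a a A A   (applied A -> a)
  Step 34: b b b b b b a a a a a a a a a a A A  =>  b b b b b b a a a a a a a a a a a A   (applied A -> a)
  Step 35: b b b b b b a a a a a a a a a a a A  =>  b b b b b b a a a a a a a a a a a a   (applied A -> a)
Final yield: b b b b b b a a a a a a a a a a a a
Total rewrite steps: 35

35


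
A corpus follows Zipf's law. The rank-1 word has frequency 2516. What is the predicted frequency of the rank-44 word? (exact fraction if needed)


Zipf's law: freq(rank) = f1 / rank
f1 = 2516, rank = 44
freq = 2516 / 44
GCD(2516, 44) = 4
Simplified: 629/11

629/11


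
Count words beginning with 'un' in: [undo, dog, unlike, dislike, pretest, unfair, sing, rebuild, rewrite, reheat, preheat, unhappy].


Checking each word for prefix 'un':
  'undo' -> YES, starts with 'un' (count: 1)
  'dog' -> no (count: 1)
  'unlike' -> YES, starts with 'un' (count: 2)
  'dislike' -> no (count: 2)
  'pretest' -> no (count: 2)
  'unfair' -> YES, starts with 'un' (count: 3)
  'sing' -> no (count: 3)
  'rebuild' -> no (count: 3)
  'rewrite' -> no (count: 3)
  'reheat' -> no (count: 3)
  'preheat' -> no (count: 3)
  'unhappy' -> YES, starts with 'un' (count: 4)
Total with prefix 'un': 4

4


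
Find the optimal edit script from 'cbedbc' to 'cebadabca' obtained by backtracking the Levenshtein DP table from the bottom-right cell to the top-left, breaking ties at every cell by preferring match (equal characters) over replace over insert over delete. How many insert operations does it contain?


Edit distance = 4. Backtracking from cell (6, 9) with preference match > replace > insert > delete,
then listing the resulting alignment 'cbedbc' -> 'cebadabca' left to right:
  Step 1: keep 'c'
  Step 2: insert 'e' [insertion #1]
  Step 3: keep 'b'
  Step 4: replace e->a
  Step 5: keep 'd'
  Step 6: insert 'a' [insertion #2]
  Step 7: keep 'b'
  Step 8: keep 'c'
  Step 9: insert 'a' [insertion #3]
Total insertions: 3

3


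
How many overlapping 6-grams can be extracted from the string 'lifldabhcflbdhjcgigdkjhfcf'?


String 'lifldabhcflbdhjcgigdkjhfcf' has length L = 26.
Number of overlapping n-grams = L - n + 1
Substituting: 26 - 6 + 1 = 21

21


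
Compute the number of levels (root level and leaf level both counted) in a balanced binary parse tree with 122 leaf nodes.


In a balanced binary tree with n leaves the deepest leaf is ceil(log2(n)) edges below the root,
so counting node levels inclusive of root and leaves gives ceil(log2(n)) + 1 levels.
log2(122) = 6.9307
ceil(6.9307) = 7
levels = 7 + 1 = 8

8


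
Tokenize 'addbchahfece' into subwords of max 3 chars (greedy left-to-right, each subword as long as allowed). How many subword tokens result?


'addbchahfece' has 12 characters.
Chunking with max size 3:
  Chunk 1: 'add' (positions 0-2)
  Chunk 2: 'bch' (positions 3-5)
  Chunk 3: 'ahf' (positions 6-8)
  Chunk 4: 'ece' (positions 9-11)
Total chunks: ceil(12 / 3) = 4

4


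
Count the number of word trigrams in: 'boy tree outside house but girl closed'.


Word trigrams from [7] words:
  Trigram 1: (boy tree outside)
  Trigram 2: (tree outside house)
  Trigram 3: (outside house but)
  Trigram 4: (house but girl)
  Trigram 5: (but girl closed)
Total word trigrams: 7 - 2 = 5

5


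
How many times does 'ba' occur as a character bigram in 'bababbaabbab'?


Scanning 'bababbaabbab' for bigram 'ba':
  Position 0: 'ba' -> MATCH
  Position 1: 'ab' -> no
  Position 2: 'ba' -> MATCH
  Position 3: 'ab' -> no
  Position 4: 'bb' -> no
  Position 5: 'ba' -> MATCH
  Position 6: 'aa' -> no
  Position 7: 'ab' -> no
  Position 8: 'bb' -> no
  Position 9: 'ba' -> MATCH
  Position 10: 'ab' -> no
Total matches: 4

4


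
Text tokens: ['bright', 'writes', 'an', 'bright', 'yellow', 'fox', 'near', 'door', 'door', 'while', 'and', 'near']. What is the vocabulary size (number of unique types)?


Listing all tokens and tracking unique types:
  Token 1: 'bright' -> NEW (unique so far: 1)
  Token 2: 'writes' -> NEW (unique so far: 2)
  Token 3: 'an' -> NEW (unique so far: 3)
  Token 4: 'bright' -> duplicate (unique so far: 3)
  Token 5: 'yellow' -> NEW (unique so far: 4)
  Token 6: 'fox' -> NEW (unique so far: 5)
  Token 7: 'near' -> NEW (unique so far: 6)
  Token 8: 'door' -> NEW (unique so far: 7)
  Token 9: 'door' -> duplicate (unique so far: 7)
  Token 10: 'while' -> NEW (unique so far: 8)
  Token 11: 'and' -> NEW (unique so far: 9)
  Token 12: 'near' -> duplicate (unique so far: 9)
Unique types: ('an', 'and', 'bright', 'door', 'fox', 'near', 'while', 'writes', 'yellow')
Vocabulary size: 9

9


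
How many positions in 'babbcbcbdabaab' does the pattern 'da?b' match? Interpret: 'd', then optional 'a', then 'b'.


Pattern: da?b means 'd', then optional 'a', then 'b'.
Scanning 'babbcbcbdabaab' position-by-position:
  Pos 0: window 'bab' -> no
  Pos 1: window 'abb' -> no
  Pos 2: window 'bbc' -> no
  Pos 3: window 'bcb' -> no
  Pos 4: window 'cbc' -> no
  Pos 5: window 'bcb' -> no
  Pos 6: window 'cbd' -> no
  Pos 7: window 'bda' -> no
  Pos 8: window 'dab' -> MATCH
  Pos 9: window 'aba' -> no
  Pos 10: window 'baa' -> no
  Pos 11: window 'aab' -> no
  Pos 12: window 'ab' -> no
  Pos 13: window 'b' -> no
Total matches: 1

1


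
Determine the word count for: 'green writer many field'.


Counting words by splitting on spaces:
  Word 1: 'green'
  Word 2: 'writer'
  Word 3: 'many'
  Word 4: 'field'
Total words: 4

4


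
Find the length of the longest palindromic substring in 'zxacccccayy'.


Scanning 'zxacccccayy' for palindromic substrings.
Substring at positions 2-8: 'accccca'.
Check: reverse('accccca') = 'accccca' -> palindrome confirmed.
Neighbouring characters ('x' / 'y') break symmetry, so it cannot extend further.
No longer palindromic substring exists; longest length = 7

7


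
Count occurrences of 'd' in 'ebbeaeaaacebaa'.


Scanning 'ebbeaeaaacebaa' for 'd':
  No matches found.
Total occurrences of 'd': 0

0


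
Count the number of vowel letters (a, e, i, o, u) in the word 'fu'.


Scanning each character of 'fu':
  Position 1: 'f' -> consonant (running count: 0)
  Position 2: 'u' -> vowel (running count: 1)
Total vowels: 1

1


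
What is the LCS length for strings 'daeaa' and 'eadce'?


DP table for LCS of 'daeaa' and 'eadce':
       e  a  d  c  e
    0  0  0  0  0  0
  d 0  0  0  1  1  1
  a 0  0  1  1  1  1
  e 0  1  1  1  1  2
  a 0  1  2  2  2  2
  a 0  1  2  2  2  2
LCS: 'de'
LCS length = 2

2


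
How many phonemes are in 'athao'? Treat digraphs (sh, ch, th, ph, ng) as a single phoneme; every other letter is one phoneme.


Parsing 'athao' greedily, digraphs first:
  'a' -> vowel phoneme (phonemes so far: 1)
  'th' -> digraph (1 consonant phoneme) (phonemes so far: 2)
  'a' -> vowel phoneme (phonemes so far: 3)
  'o' -> vowel phoneme (phonemes so far: 4)
Total phonemes: 4

4


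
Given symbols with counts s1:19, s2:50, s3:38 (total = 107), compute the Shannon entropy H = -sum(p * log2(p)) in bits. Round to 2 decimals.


Computing entropy H = -sum(p_i * log2(p_i)):
  s1: p = 19/107 = 0.1776, -p*log2(p) = 0.4428
  s2: p = 50/107 = 0.4673, -p*log2(p) = 0.5129
  s3: p = 38/107 = 0.3551, -p*log2(p) = 0.5304
H = sum of terms = 1.4861
Rounded to 2 decimals: 1.49

1.49


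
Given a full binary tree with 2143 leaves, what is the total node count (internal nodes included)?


Leaf nodes (terminals): 2143
Internal nodes = n - 1 = 2143 - 1 = 2142
Total = leaves + internal = 2143 + 2142 = 4285

4285


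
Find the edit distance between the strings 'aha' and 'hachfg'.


Building DP table for s1='aha' (len 3) and s2='hachfg' (len 6):
       h  a  c  h  f  g
    0  1  2  3  4  5  6
  a 1  1  1  2  3  4  5
  h 2  1  2  2  2  3  4
  a 3  2  1  2  3  3  4
Edit distance = dp[3][6] = 4

4


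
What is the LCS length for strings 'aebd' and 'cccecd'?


DP table for LCS of 'aebd' and 'cccecd':
       c  c  c  e  c  d
    0  0  0  0  0  0  0
  a 0  0  0  0  0  0  0
  e 0  0  0  0  1  1  1
  b 0  0  0  0  1  1  1
  d 0  0  0  0  1  1  2
LCS: 'ed'
LCS length = 2

2


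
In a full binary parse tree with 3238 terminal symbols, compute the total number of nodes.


Leaf nodes (terminals): 3238
Internal nodes = n - 1 = 3238 - 1 = 3237
Total = leaves + internal = 3238 + 3237 = 6475

6475


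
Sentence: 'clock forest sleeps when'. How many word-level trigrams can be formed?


Word trigrams from [4] words:
  Trigram 1: (clock forest sleeps)
  Trigram 2: (forest sleeps when)
Total word trigrams: 4 - 2 = 2

2


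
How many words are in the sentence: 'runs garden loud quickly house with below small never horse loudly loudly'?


Counting words by splitting on spaces:
  Word 1: 'runs'
  Word 2: 'garden'
  Word 3: 'loud'
  Word 4: 'quickly'
  Word 5: 'house'
  Word 6: 'with'
  Word 7: 'below'
  Word 8: 'small'
  Word 9: 'never'
  Word 10: 'horse'
  Word 11: 'loudly'
  Word 12: 'loudly'
Total words: 12

12


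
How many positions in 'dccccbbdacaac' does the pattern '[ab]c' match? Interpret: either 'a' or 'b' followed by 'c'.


Pattern: [ab]c means either 'a' or 'b' followed by 'c'.
Scanning 'dccccbbdacaac' position-by-position:
  Pos 0: window 'dc' -> no
  Pos 1: window 'cc' -> no
  Pos 2: window 'cc' -> no
  Pos 3: window 'cc' -> no
  Pos 4: window 'cb' -> no
  Pos 5: window 'bb' -> no
  Pos 6: window 'bd' -> no
  Pos 7: window 'da' -> no
  Pos 8: window 'ac' -> MATCH
  Pos 9: window 'ca' -> no
  Pos 10: window 'aa' -> no
  Pos 11: window 'ac' -> MATCH
  Pos 12: window 'c' -> no
Total matches: 2

2


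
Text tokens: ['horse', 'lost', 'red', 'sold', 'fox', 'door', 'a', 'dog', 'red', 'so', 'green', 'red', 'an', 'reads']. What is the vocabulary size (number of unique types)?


Listing all tokens and tracking unique types:
  Token 1: 'horse' -> NEW (unique so far: 1)
  Token 2: 'lost' -> NEW (unique so far: 2)
  Token 3: 'red' -> NEW (unique so far: 3)
  Token 4: 'sold' -> NEW (unique so far: 4)
  Token 5: 'fox' -> NEW (unique so far: 5)
  Token 6: 'door' -> NEW (unique so far: 6)
  Token 7: 'a' -> NEW (unique so far: 7)
  Token 8: 'dog' -> NEW (unique so far: 8)
  Token 9: 'red' -> duplicate (unique so far: 8)
  Token 10: 'so' -> NEW (unique so far: 9)
  Token 11: 'green' -> NEW (unique so far: 10)
  Token 12: 'red' -> duplicate (unique so far: 10)
  Token 13: 'an' -> NEW (unique so far: 11)
  Token 14: 'reads' -> NEW (unique so far: 12)
Unique types: ('a', 'an', 'dog', 'door', 'fox', 'green', 'horse', 'lost', 'reads', 'red', 'so', 'sold')
Vocabulary size: 12

12


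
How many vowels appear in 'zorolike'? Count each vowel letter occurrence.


Scanning each character of 'zorolike':
  Position 1: 'z' -> consonant (running count: 0)
  Position 2: 'o' -> vowel (running count: 1)
  Position 3: 'r' -> consonant (running count: 1)
  Position 4: 'o' -> vowel (running count: 2)
  Position 5: 'l' -> consonant (running count: 2)
  Position 6: 'i' -> vowel (running count: 3)
  Position 7: 'k' -> consonant (running count: 3)
  Position 8: 'e' -> vowel (running count: 4)
Total vowels: 4

4


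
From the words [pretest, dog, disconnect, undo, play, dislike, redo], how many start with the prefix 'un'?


Checking each word for prefix 'un':
  'pretest' -> no (count: 0)
  'dog' -> no (count: 0)
  'disconnect' -> no (count: 0)
  'undo' -> YES, starts with 'un' (count: 1)
  'play' -> no (count: 1)
  'dislike' -> no (count: 1)
  'redo' -> no (count: 1)
Total with prefix 'un': 1

1


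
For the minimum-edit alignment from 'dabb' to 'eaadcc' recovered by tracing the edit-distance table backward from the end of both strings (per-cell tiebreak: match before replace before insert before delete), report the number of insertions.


Edit distance = 5. Backtracking from cell (4, 6) with preference match > replace > insert > delete,
then listing the resulting alignment 'dabb' -> 'eaadcc' left to right:
  Step 1: insert 'e' [insertion #1]
  Step 2: replace d->a
  Step 3: keep 'a'
  Step 4: insert 'd' [insertion #2]
  Step 5: replace b->c
  Step 6: replace b->c
Total insertions: 2

2


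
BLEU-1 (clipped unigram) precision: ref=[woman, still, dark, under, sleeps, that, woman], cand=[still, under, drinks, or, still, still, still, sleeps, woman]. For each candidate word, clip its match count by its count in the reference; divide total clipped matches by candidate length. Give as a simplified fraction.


Reference word counts: {'dark': 1, 'sleeps': 1, 'still': 1, 'that': 1, 'under': 1, 'woman': 2}
Checking each candidate word (with clipping):
  'still' -> in reference (ref count 1, used 1/1) -> match (matches: 1)
  'under' -> in reference (ref count 1, used 1/1) -> match (matches: 2)
  'drinks' -> not in reference -> no match (matches: 2)
  'or' -> not in reference -> no match (matches: 2)
  'still' -> ref count 1 already used up (1/1) -> clipped, no match (matches: 2)
  'still' -> ref count 1 already used up (1/1) -> clipped, no match (matches: 2)
  'still' -> ref count 1 already used up (1/1) -> clipped, no match (matches: 2)
  'sleeps' -> in reference (ref count 1, used 1/1) -> match (matches: 3)
  'woman' -> in reference (ref count 2, used 1/2) -> match (matches: 4)
Clipped matches: 4, Candidate length: 9
Precision = 4/9

4/9


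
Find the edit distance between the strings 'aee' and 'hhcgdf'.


Building DP table for s1='aee' (len 3) and s2='hhcgdf' (len 6):
       h  h  c  g  d  f
    0  1  2  3  4  5  6
  a 1  1  2  3  4  5  6
  e 2  2  2  3  4  5  6
  e 3  3  3  3  4  5  6
Edit distance = dp[3][6] = 6

6


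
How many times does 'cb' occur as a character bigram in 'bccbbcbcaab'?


Scanning 'bccbbcbcaab' for bigram 'cb':
  Position 0: 'bc' -> no
  Position 1: 'cc' -> no
  Position 2: 'cb' -> MATCH
  Position 3: 'bb' -> no
  Position 4: 'bc' -> no
  Position 5: 'cb' -> MATCH
  Position 6: 'bc' -> no
  Position 7: 'ca' -> no
  Position 8: 'aa' -> no
  Position 9: 'ab' -> no
Total matches: 2

2


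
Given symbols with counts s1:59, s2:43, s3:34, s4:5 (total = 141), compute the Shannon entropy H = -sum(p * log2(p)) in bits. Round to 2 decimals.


Computing entropy H = -sum(p_i * log2(p_i)):
  s1: p = 59/141 = 0.4184, -p*log2(p) = 0.5259
  s2: p = 43/141 = 0.3050, -p*log2(p) = 0.5225
  s3: p = 34/141 = 0.2411, -p*log2(p) = 0.4948
  s4: p = 5/141 = 0.0355, -p*log2(p) = 0.1708
H = sum of terms = 1.7140
Rounded to 2 decimals: 1.71

1.71


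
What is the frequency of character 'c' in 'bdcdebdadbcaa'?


Scanning 'bdcdebdadbcaa' for 'c':
  Position 2: 'c' -> MATCH (count: 1)
  Position 10: 'c' -> MATCH (count: 2)
Total occurrences of 'c': 2

2


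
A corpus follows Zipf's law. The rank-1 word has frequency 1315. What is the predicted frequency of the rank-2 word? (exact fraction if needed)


Zipf's law: freq(rank) = f1 / rank
f1 = 1315, rank = 2
freq = 1315 / 2
GCD(1315, 2) = 1
Simplified: 1315/2

1315/2


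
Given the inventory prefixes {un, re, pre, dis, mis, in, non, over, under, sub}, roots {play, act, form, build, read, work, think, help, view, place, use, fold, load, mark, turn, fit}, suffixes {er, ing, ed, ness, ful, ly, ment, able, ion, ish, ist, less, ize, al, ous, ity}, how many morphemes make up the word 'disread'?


Segmenting 'disread' against the inventory:
  'dis' -> prefix (morpheme 1)
  'read' -> root (morpheme 2)
Total morphemes: 2

2


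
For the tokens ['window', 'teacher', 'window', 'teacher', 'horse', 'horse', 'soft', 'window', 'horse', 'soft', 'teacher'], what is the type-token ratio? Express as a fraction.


Tokens: 11
Unique types: ('horse', 'soft', 'teacher', 'window') = 4
TTR = 4/11
Already in lowest terms.

4/11


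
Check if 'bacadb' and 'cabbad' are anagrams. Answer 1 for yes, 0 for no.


Sort characters of 'bacadb': 'aabbcd'
Sort characters of 'cabbad': 'aabbcd'
Sorted forms match -> they ARE anagrams
Result: 1

1


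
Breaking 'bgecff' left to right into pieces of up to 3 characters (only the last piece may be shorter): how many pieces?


'bgecff' has 6 characters.
Chunking with max size 3:
  Chunk 1: 'bge' (positions 0-2)
  Chunk 2: 'cff' (positions 3-5)
Total chunks: ceil(6 / 3) = 2

2


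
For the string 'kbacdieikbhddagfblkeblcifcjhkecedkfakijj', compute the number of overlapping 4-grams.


String 'kbacdieikbhddagfblkeblcifcjhkecedkfakijj' has length L = 40.
Number of overlapping n-grams = L - n + 1
Substituting: 40 - 4 + 1 = 37

37


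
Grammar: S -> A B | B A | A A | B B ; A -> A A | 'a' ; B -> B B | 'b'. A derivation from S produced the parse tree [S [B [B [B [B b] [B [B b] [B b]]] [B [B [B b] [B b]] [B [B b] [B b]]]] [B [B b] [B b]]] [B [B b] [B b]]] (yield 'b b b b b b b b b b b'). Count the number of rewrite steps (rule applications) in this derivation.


Every bracketed nonterminal node [X ...] in the tree is produced by exactly one rule application.
Reading the tree off as a leftmost derivation:
  Step 1: S  =>  B B   (applied S -> B B)
  Step 2: B B  =>  B B B   (applied B -> B B)
  Step 3: B B B  =>  B B B B   (applied B -> B B)
  Step 4: B B B B  =>  B B B B B   (applied B -> B B)
  Step 5: B B B B B  =>  b B B B B   (applied B -> b)
  Step 6: b B B B B  =>  b B B B B B   (applied B -> B B)
  Step 7: b B B B B B  =>  b b B B B B   (applied B -> b)
  Step 8: b b B B B B  =>  b b b B B B   (applied B -> b)
  Step 9: b b b B B B  =>  b b b B B B B   (applied B -> B B)
  Step 10: b b b B B B B  =>  b b b B B B B B   (applied B -> B B)
  Step 11: b b b B B B B B  =>  b b b b B B B B   (applied B -> b)
  Step 12: b b b b B B B B  =>  b b b b b B B B   (applied B -> b)
  Step 13: b b b b b B B B  =>  b b b b b B B B B   (applied B -> B B)
  Step 14: b b b b b B B B B  =>  b b b b b b B B B   (applied B -> b)
  Step 15: b b b b b b B B B  =>  b b b b b b b B B   (applied B -> b)
  Step 16: b b b b b b b B B  =>  b b b b b b b B B B   (applied B -> B B)
  Step 17: b b b b b b b B B B  =>  b b b b b b b b B B   (applied B -> b)
  Step 18: b b b b b b b b B B  =>  b b b b b b b b b B   (applied B -> b)
  Step 19: b b b b b b b b b B  =>  b b b b b b b b b B B   (applied B -> B B)
  Step 20: b b b b b b b b b B B  =>  b b b b b b b b b b B   (applied B -> b)
  Step 21: b b b b b b b b b b B  =>  b b b b b b b b b b b   (applied B -> b)
Final yield: b b b b b b b b b b b
Total rewrite steps: 21

21
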